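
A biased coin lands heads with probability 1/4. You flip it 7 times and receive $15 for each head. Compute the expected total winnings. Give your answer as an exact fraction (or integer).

105/4 dollars

E[#heads] = 7·1/4 = 7/4 (linearity over flips).
E[winnings] = 15·7/4 = 105/4.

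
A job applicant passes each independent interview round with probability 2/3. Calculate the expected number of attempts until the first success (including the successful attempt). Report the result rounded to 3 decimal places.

1.500

For a geometric distribution, E[trials] = 1/p = 1/(2/3) = 3/2.
≈ 1.500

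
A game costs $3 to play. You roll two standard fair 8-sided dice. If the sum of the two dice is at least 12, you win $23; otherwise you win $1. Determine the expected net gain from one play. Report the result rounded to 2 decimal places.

$3.16

E[payout] = (49/64)·1 + (15/64)·23 = 197/32
Expected profit = 197/32 − 3 = 101/32 ≈ $3.16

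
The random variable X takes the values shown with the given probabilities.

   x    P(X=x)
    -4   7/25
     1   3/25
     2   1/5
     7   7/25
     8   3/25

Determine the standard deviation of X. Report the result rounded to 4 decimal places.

E[X] = 58/25, E[X²] = 134/5
Var(X) = E[X²] − (E[X])² = 134/5 − 3364/625 = 13386/625
SD(X) = √(13386/625) ≈ 4.6279

4.6279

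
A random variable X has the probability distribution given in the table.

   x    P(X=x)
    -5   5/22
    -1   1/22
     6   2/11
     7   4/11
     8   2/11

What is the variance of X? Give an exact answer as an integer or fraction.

E[X] = (5/22)·(-5) + (1/22)·(-1) + (2/11)·6 + (4/11)·7 + (2/11)·8 = 43/11
E[X²] = (5/22)·25 + (1/22)·1 + (2/11)·36 + (4/11)·49 + (2/11)·64 = 459/11
Var(X) = 459/11 − (43/11)² = 3200/121

3200/121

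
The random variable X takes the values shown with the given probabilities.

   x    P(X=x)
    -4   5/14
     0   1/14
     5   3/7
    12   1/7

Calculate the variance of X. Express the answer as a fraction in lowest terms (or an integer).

1524/49

E[X] = (5/14)·(-4) + (1/14)·0 + (3/7)·5 + (1/7)·12 = 17/7
E[X²] = (5/14)·16 + (1/14)·0 + (3/7)·25 + (1/7)·144 = 37
Var(X) = 37 − (17/7)² = 1524/49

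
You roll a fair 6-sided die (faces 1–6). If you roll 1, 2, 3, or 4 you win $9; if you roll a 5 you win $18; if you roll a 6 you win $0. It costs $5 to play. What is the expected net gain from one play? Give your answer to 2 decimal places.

$4.00

E[payout] = (1/6)·0 + (2/3)·9 + (1/6)·18 = 9
Expected profit = 9 − 5 = 4 ≈ $4.00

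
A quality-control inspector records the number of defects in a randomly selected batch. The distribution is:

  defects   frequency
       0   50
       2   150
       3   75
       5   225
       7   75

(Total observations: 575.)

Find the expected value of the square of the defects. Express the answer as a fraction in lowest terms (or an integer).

423/23

Total = 575, so P(defects=0) = 50/575, etc.
E[X²] = (2/23)·0 + (6/23)·4 + (3/23)·9 + (9/23)·25 + (3/23)·49
     = 423/23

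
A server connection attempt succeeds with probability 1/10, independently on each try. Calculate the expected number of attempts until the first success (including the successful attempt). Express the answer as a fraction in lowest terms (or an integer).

10

For a geometric distribution, E[trials] = 1/p = 1/(1/10) = 10.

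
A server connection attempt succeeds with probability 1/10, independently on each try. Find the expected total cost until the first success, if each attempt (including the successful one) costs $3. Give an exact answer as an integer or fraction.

E[#attempts] = 1/p = 10; E[cost] = 3·10 = 30.

$30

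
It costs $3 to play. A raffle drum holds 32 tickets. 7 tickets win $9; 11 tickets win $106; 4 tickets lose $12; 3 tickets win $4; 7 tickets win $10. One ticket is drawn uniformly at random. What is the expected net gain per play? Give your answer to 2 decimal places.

E[payout] = (7/32)·9 + (11/32)·106 + (4/32)·(-12) + (3/32)·4 + (7/32)·10 = 1263/32
Expected profit = 1263/32 − 3 = 1167/32 ≈ $36.47

$36.47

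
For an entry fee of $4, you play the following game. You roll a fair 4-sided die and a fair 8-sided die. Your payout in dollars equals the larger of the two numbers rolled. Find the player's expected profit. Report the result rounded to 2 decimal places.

$0.81

Distribution of the larger of the two numbers rolled: 1 w.p. 1/32, 2 w.p. 3/32, 3 w.p. 5/32, 4 w.p. 7/32, 5 w.p. 1/8, 6 w.p. 1/8, …
E[payout] = (1/32)·1 + (3/32)·2 + (5/32)·3 + (7/32)·4 + (1/8)·5 + (1/8)·6 + (1/8)·7 + (1/8)·8 = 77/16
Expected profit = 77/16 − 4 = 13/16 ≈ $0.81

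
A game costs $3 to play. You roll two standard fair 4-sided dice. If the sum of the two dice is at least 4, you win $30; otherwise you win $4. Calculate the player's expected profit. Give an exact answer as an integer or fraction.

177/8 dollars

E[payout] = (3/16)·4 + (13/16)·30 = 201/8
Expected profit = 201/8 − 3 = 177/8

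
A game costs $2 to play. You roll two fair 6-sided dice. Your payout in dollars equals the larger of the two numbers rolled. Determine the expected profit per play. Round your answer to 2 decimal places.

$2.47

Distribution of the larger of the two numbers rolled: 1 w.p. 1/36, 2 w.p. 1/12, 3 w.p. 5/36, 4 w.p. 7/36, 5 w.p. 1/4, 6 w.p. 11/36
E[payout] = (1/36)·1 + (1/12)·2 + (5/36)·3 + (7/36)·4 + (1/4)·5 + (11/36)·6 = 161/36
Expected profit = 161/36 − 2 = 89/36 ≈ $2.47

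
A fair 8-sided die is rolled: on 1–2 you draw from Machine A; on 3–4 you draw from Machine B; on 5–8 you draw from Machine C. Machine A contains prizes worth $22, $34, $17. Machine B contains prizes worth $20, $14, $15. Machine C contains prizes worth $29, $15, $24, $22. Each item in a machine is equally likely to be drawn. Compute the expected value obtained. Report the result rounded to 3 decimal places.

$21.417

E[X | Machine A] = (22 + 34 + 17)/3 = 73/3
E[X | Machine B] = (20 + 14 + 15)/3 = 49/3
E[X | Machine C] = (29 + 15 + 24 + 22)/4 = 45/2
E[X] = (1/4)·73/3 + (1/4)·49/3 + (1/2)·45/2 = 257/12 ≈ 21.417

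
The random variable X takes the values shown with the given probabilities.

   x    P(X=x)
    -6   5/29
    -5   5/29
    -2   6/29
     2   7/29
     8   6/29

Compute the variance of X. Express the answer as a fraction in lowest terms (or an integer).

21464/841

E[X] = (5/29)·(-6) + (5/29)·(-5) + (6/29)·(-2) + (7/29)·2 + (6/29)·8 = -5/29
E[X²] = (5/29)·36 + (5/29)·25 + (6/29)·4 + (7/29)·4 + (6/29)·64 = 741/29
Var(X) = 741/29 − (-5/29)² = 21464/841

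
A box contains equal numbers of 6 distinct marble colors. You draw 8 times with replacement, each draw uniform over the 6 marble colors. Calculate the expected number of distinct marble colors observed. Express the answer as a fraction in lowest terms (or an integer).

Let Xⱼ=1 if type j appears at least once. P(Xⱼ=1) = 1 − ((6−1)/6)^8 = 1288991/1679616.
E[#distinct] = 6·1288991/1679616 = 1288991/279936.

1288991/279936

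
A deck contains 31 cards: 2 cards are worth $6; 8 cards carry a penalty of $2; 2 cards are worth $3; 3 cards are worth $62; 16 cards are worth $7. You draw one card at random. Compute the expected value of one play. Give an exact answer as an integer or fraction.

300/31 dollars

E[payout] = (2/31)·6 + (8/31)·(-2) + (2/31)·3 + (3/31)·62 + (16/31)·7 = 300/31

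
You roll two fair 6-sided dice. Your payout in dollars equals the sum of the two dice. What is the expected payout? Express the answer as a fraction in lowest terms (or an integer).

Distribution of the sum of the two dice: 2 w.p. 1/36, 3 w.p. 1/18, 4 w.p. 1/12, 5 w.p. 1/9, 6 w.p. 5/36, 7 w.p. 1/6, …
E[payout] = (1/36)·2 + (1/18)·3 + (1/12)·4 + (1/9)·5 + (5/36)·6 + (1/6)·7 + (5/36)·8 + (1/9)·9 + (1/12)·10 + (1/18)·11 + (1/36)·12 = 7

$7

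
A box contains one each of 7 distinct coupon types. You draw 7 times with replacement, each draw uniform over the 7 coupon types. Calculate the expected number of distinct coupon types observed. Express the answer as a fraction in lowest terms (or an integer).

Let Xⱼ=1 if type j appears at least once. P(Xⱼ=1) = 1 − ((7−1)/7)^7 = 543607/823543.
E[#distinct] = 7·543607/823543 = 543607/117649.

543607/117649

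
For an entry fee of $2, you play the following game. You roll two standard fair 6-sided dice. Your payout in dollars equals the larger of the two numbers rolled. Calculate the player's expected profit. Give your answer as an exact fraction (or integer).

Distribution of the larger of the two numbers rolled: 1 w.p. 1/36, 2 w.p. 1/12, 3 w.p. 5/36, 4 w.p. 7/36, 5 w.p. 1/4, 6 w.p. 11/36
E[payout] = (1/36)·1 + (1/12)·2 + (5/36)·3 + (7/36)·4 + (1/4)·5 + (11/36)·6 = 161/36
Expected profit = 161/36 − 2 = 89/36

89/36 dollars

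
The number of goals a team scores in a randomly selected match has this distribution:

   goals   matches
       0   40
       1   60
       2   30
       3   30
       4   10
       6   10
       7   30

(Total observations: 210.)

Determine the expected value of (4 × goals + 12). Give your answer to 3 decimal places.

21.905

Total = 210, so P(goals=0) = 40/210, etc.
E[4x+12] = (4/21)·12 + (2/7)·16 + (1/7)·20 + (1/7)·24 + (1/21)·28 + (1/21)·36 + (1/7)·40
     = 460/21 ≈ 21.905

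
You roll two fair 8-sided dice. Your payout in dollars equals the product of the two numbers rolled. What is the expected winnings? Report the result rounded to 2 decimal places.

Distribution of the product of the two numbers rolled: 1 w.p. 1/64, 2 w.p. 1/32, 3 w.p. 1/32, 4 w.p. 3/64, 5 w.p. 1/32, 6 w.p. 1/16, …
E[payout] = (1/64)·1 + (1/32)·2 + (1/32)·3 + (3/64)·4 + (1/32)·5 + (1/16)·6 + (1/32)·7 + (1/16)·8 + (1/64)·9 + (1/32)·10 + (1/16)·12 + (1/32)·14 + (1/32)·15 + (3/64)·16 + (1/32)·18 + (1/32)·20 + (1/32)·21 + (1/16)·24 + (1/64)·25 + (1/32)·28 + (1/32)·30 + (1/32)·32 + (1/32)·35 + (1/64)·36 + (1/32)·40 + (1/32)·42 + (1/32)·48 + (1/64)·49 + (1/32)·56 + (1/64)·64 = 81/4
≈ $20.25

$20.25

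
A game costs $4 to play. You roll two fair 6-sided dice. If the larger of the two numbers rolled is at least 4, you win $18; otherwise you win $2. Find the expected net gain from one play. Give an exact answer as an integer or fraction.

E[payout] = (1/4)·2 + (3/4)·18 = 14
Expected profit = 14 − 4 = 10

$10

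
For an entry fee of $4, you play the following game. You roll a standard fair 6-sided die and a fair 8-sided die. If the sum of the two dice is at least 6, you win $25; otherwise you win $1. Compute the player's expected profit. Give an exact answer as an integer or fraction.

$16

E[payout] = (5/24)·1 + (19/24)·25 = 20
Expected profit = 20 − 4 = 16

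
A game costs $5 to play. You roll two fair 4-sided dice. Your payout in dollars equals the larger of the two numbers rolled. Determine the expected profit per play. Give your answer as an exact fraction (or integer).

Distribution of the larger of the two numbers rolled: 1 w.p. 1/16, 2 w.p. 3/16, 3 w.p. 5/16, 4 w.p. 7/16
E[payout] = (1/16)·1 + (3/16)·2 + (5/16)·3 + (7/16)·4 = 25/8
Expected profit = 25/8 − 5 = -15/8

-15/8 dollars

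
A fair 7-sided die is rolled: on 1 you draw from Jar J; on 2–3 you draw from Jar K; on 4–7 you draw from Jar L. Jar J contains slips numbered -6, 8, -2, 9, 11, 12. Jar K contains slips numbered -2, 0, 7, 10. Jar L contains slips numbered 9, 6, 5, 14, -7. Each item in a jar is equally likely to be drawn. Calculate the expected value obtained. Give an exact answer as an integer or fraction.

E[X | Jar J] = (-6 + 8 − 2 + 9 + 11 + 12)/6 = 16/3
E[X | Jar K] = (-2 + 0 + 7 + 10)/4 = 15/4
E[X | Jar L] = (9 + 6 + 5 + 14 − 7)/5 = 27/5
E[X] = (1/7)·16/3 + (2/7)·15/4 + (4/7)·27/5 = 1033/210

1033/210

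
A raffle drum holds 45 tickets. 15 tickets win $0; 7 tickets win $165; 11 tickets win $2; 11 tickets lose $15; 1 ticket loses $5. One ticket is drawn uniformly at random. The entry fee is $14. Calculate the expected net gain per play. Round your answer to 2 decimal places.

E[payout] = (15/45)·0 + (7/45)·165 + (11/45)·2 + (11/45)·(-15) + (1/45)·(-5) = 1007/45
Expected profit = 1007/45 − 14 = 377/45 ≈ $8.38

$8.38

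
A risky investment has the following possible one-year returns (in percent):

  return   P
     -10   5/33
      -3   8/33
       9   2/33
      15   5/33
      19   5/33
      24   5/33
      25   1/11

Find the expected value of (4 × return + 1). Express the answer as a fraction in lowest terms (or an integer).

E[4x+1] = (5/33)·(-39) + (8/33)·(-11) + (2/33)·37 + (5/33)·61 + (5/33)·77 + (5/33)·97 + (1/11)·101
     = 423/11

423/11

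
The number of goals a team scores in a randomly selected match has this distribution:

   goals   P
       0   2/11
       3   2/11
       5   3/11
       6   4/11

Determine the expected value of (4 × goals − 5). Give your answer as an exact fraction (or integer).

E[4x-5] = (2/11)·(-5) + (2/11)·7 + (3/11)·15 + (4/11)·19
     = 125/11

125/11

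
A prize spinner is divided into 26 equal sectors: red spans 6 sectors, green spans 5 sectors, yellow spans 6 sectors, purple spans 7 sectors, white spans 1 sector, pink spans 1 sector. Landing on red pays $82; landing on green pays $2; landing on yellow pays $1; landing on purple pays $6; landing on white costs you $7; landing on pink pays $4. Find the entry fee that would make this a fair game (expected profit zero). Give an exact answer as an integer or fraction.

547/26 dollars

E[payout] = (6/26)·82 + (5/26)·2 + (6/26)·1 + (7/26)·6 + (1/26)·(-7) + (1/26)·4 = 547/26
Fair fee = E[payout] = 547/26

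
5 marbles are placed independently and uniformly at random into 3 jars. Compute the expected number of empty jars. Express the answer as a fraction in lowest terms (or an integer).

32/81

Let Xⱼ=1 if jar j is empty. P(Xⱼ=1) = ((3-1)/3)^5 = 32/243.
By linearity, E[#empty] = 3·32/243 = 32/81.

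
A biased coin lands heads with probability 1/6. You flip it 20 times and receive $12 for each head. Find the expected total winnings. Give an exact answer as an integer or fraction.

$40

E[#heads] = 20·1/6 = 10/3 (linearity over flips).
E[winnings] = 12·10/3 = 40.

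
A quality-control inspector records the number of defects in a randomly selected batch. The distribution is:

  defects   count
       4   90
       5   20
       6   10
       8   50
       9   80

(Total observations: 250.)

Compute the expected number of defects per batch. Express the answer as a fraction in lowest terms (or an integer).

164/25

Total = 250, so P(defects=4) = 90/250, etc.
E[X] = (9/25)·4 + (2/25)·5 + (1/25)·6 + (1/5)·8 + (8/25)·9
     = 164/25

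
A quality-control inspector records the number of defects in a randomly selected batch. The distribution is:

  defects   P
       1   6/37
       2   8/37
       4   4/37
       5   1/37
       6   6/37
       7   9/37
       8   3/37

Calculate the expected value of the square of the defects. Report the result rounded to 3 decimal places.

E[X²] = (6/37)·1 + (8/37)·4 + (4/37)·16 + (1/37)·25 + (6/37)·36 + (9/37)·49 + (3/37)·64
     = 976/37 ≈ 26.378

26.378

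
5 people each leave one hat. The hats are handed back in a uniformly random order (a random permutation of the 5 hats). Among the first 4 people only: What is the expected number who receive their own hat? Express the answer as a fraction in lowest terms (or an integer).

4/5

Let Xᵢ = 1 if person i gets their own hat. For each i, P(Xᵢ=1) = 1/5.
By linearity of expectation, E[X₁+…+X_4] = 4·(1/5) = 4/5.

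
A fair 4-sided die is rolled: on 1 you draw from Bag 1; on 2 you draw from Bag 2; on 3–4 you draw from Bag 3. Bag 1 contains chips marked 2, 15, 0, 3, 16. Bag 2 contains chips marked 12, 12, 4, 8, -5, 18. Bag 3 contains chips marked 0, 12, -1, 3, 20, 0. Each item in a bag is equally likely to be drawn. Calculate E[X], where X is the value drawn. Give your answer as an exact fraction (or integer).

E[X | Bag 1] = (2 + 15 + 0 + 3 + 16)/5 = 36/5
E[X | Bag 2] = (12 + 12 + 4 + 8 − 5 + 18)/6 = 49/6
E[X | Bag 3] = (0 + 12 − 1 + 3 + 20 + 0)/6 = 17/3
E[X] = (1/4)·36/5 + (1/4)·49/6 + (1/2)·17/3 = 267/40

267/40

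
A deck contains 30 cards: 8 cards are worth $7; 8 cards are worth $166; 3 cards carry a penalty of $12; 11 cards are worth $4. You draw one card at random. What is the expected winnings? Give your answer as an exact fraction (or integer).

E[payout] = (8/30)·7 + (8/30)·166 + (3/30)·(-12) + (11/30)·4 = 232/5

232/5 dollars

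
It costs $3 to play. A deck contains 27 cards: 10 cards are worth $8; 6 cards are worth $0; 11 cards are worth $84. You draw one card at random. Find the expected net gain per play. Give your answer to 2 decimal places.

$34.19

E[payout] = (10/27)·8 + (6/27)·0 + (11/27)·84 = 1004/27
Expected profit = 1004/27 − 3 = 923/27 ≈ $34.19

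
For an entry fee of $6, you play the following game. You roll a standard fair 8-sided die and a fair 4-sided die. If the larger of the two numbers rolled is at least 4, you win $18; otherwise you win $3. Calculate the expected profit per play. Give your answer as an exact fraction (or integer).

E[payout] = (9/32)·3 + (23/32)·18 = 441/32
Expected profit = 441/32 − 6 = 249/32

249/32 dollars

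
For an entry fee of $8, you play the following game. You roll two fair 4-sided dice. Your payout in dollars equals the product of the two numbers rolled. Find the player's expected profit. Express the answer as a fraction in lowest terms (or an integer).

-7/4 dollars

Distribution of the product of the two numbers rolled: 1 w.p. 1/16, 2 w.p. 1/8, 3 w.p. 1/8, 4 w.p. 3/16, 6 w.p. 1/8, 8 w.p. 1/8, …
E[payout] = (1/16)·1 + (1/8)·2 + (1/8)·3 + (3/16)·4 + (1/8)·6 + (1/8)·8 + (1/16)·9 + (1/8)·12 + (1/16)·16 = 25/4
Expected profit = 25/4 − 8 = -7/4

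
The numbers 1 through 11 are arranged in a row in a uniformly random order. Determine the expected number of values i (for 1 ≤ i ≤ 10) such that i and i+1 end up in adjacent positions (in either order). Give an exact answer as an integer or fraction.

For each i ∈ {1,…,10}, let Xᵢ = 1 if i and i+1 are adjacent. P(Xᵢ=1) = 2·(11−1)!/11! = 2/11.
By linearity, E[ΣXᵢ] = (10)·(2/11) = 20/11.

20/11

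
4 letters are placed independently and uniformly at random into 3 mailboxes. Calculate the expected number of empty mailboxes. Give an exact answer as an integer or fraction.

16/27

Let Xⱼ=1 if mailbox j is empty. P(Xⱼ=1) = ((3-1)/3)^4 = 16/81.
By linearity, E[#empty] = 3·16/81 = 16/27.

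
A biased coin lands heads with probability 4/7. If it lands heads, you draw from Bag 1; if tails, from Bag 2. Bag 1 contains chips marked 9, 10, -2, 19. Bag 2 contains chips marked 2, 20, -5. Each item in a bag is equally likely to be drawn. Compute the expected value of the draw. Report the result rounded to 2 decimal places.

E[X | Bag 1] = (9 + 10 − 2 + 19)/4 = 9
E[X | Bag 2] = (2 + 20 − 5)/3 = 17/3
E[X] = (4/7)·9 + (3/7)·17/3 = 53/7 ≈ 7.57

7.57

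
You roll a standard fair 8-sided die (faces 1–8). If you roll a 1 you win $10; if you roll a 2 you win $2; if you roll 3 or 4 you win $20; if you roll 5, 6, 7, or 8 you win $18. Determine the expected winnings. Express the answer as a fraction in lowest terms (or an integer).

31/2 dollars

E[payout] = (1/8)·2 + (1/8)·10 + (1/2)·18 + (1/4)·20 = 31/2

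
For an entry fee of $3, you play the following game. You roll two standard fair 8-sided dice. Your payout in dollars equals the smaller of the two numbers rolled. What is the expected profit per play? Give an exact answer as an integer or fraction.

3/16 dollars

Distribution of the smaller of the two numbers rolled: 1 w.p. 15/64, 2 w.p. 13/64, 3 w.p. 11/64, 4 w.p. 9/64, 5 w.p. 7/64, 6 w.p. 5/64, …
E[payout] = (15/64)·1 + (13/64)·2 + (11/64)·3 + (9/64)·4 + (7/64)·5 + (5/64)·6 + (3/64)·7 + (1/64)·8 = 51/16
Expected profit = 51/16 − 3 = 3/16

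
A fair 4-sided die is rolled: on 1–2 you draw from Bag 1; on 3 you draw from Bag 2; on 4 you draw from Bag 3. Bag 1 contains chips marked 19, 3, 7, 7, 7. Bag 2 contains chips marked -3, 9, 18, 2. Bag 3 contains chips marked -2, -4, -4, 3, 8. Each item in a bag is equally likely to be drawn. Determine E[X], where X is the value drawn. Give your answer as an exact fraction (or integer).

239/40

E[X | Bag 1] = (19 + 3 + 7 + 7 + 7)/5 = 43/5
E[X | Bag 2] = (-3 + 9 + 18 + 2)/4 = 13/2
E[X | Bag 3] = (-2 − 4 − 4 + 3 + 8)/5 = 1/5
E[X] = (1/2)·43/5 + (1/4)·13/2 + (1/4)·1/5 = 239/40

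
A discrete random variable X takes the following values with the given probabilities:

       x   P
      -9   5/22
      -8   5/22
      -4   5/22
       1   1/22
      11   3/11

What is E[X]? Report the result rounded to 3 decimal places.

E[X] = (5/22)·(-9) + (5/22)·(-8) + (5/22)·(-4) + (1/22)·1 + (3/11)·11
     = -19/11 ≈ -1.727

-1.727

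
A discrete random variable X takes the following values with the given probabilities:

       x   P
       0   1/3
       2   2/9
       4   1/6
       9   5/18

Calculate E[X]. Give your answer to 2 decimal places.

E[X] = (1/3)·0 + (2/9)·2 + (1/6)·4 + (5/18)·9
     = 65/18 ≈ 3.61

3.61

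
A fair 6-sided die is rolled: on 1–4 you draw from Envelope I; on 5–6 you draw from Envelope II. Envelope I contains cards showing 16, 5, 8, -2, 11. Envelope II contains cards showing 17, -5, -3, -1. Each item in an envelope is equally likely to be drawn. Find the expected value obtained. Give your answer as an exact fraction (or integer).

E[X | Envelope I] = (16 + 5 + 8 − 2 + 11)/5 = 38/5
E[X | Envelope II] = (17 − 5 − 3 − 1)/4 = 2
E[X] = (2/3)·38/5 + (1/3)·2 = 86/15

86/15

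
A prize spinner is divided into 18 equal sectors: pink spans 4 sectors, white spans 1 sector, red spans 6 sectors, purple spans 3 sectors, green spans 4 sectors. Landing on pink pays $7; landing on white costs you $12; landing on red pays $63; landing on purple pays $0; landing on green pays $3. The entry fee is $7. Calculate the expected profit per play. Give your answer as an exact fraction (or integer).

E[payout] = (4/18)·7 + (1/18)·(-12) + (6/18)·63 + (3/18)·0 + (4/18)·3 = 203/9
Expected profit = 203/9 − 7 = 140/9

140/9 dollars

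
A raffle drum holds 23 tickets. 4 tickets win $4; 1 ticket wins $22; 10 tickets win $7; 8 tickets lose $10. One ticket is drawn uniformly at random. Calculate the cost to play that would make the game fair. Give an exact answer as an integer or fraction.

28/23 dollars

E[payout] = (4/23)·4 + (1/23)·22 + (10/23)·7 + (8/23)·(-10) = 28/23
Fair fee = E[payout] = 28/23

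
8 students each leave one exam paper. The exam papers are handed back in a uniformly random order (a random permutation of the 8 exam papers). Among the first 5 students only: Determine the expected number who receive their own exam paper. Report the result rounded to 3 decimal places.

Let Xᵢ = 1 if person i gets their own exam paper. For each i, P(Xᵢ=1) = 1/8.
By linearity of expectation, E[X₁+…+X_5] = 5·(1/8) = 5/8.
≈ 0.625

0.625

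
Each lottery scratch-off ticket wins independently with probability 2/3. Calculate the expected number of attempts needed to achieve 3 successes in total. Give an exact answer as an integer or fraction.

9/2

By linearity (sum of 3 independent geometric waits), E[trials] = 3/p = 3/(2/3) = 9/2.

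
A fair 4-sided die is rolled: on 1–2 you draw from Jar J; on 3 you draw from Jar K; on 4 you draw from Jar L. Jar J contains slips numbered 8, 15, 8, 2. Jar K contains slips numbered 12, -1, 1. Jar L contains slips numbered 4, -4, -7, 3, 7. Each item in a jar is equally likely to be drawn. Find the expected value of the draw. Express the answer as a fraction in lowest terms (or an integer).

E[X | Jar J] = (8 + 15 + 8 + 2)/4 = 33/4
E[X | Jar K] = (12 − 1 + 1)/3 = 4
E[X | Jar L] = (4 − 4 − 7 + 3 + 7)/5 = 3/5
E[X] = (1/2)·33/4 + (1/4)·4 + (1/4)·3/5 = 211/40

211/40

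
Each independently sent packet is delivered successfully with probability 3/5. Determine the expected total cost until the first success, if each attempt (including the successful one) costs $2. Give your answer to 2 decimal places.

$3.33

E[#attempts] = 1/p = 5/3; E[cost] = 2·5/3 = 10/3.
≈ 3.33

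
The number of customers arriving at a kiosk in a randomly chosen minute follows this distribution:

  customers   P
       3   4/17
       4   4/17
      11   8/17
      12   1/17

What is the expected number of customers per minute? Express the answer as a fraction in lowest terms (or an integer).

128/17

E[X] = (4/17)·3 + (4/17)·4 + (8/17)·11 + (1/17)·12
     = 128/17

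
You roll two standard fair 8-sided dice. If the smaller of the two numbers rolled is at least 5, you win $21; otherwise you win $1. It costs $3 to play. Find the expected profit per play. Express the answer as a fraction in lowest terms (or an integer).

$3

E[payout] = (3/4)·1 + (1/4)·21 = 6
Expected profit = 6 − 3 = 3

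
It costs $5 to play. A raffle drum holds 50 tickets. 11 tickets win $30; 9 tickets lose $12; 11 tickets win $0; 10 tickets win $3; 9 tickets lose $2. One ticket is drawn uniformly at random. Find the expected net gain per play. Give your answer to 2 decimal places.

-$0.32

E[payout] = (11/50)·30 + (9/50)·(-12) + (11/50)·0 + (10/50)·3 + (9/50)·(-2) = 117/25
Expected profit = 117/25 − 5 = -8/25 ≈ -$0.32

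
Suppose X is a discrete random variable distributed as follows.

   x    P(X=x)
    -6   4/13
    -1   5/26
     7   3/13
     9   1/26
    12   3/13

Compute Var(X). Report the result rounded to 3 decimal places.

E[X] = (4/13)·(-6) + (5/26)·(-1) + (3/13)·7 + (1/26)·9 + (3/13)·12 = 35/13
E[X²] = (4/13)·36 + (5/26)·1 + (3/13)·49 + (1/26)·81 + (3/13)·144 = 766/13
Var(X) = 766/13 − (35/13)² = 8733/169 ≈ 51.675

51.675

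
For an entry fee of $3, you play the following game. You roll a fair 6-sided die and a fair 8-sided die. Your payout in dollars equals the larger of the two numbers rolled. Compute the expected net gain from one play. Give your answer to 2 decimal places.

Distribution of the larger of the two numbers rolled: 1 w.p. 1/48, 2 w.p. 1/16, 3 w.p. 5/48, 4 w.p. 7/48, 5 w.p. 3/16, 6 w.p. 11/48, …
E[payout] = (1/48)·1 + (1/16)·2 + (5/48)·3 + (7/48)·4 + (3/16)·5 + (11/48)·6 + (1/8)·7 + (1/8)·8 = 251/48
Expected profit = 251/48 − 3 = 107/48 ≈ $2.23

$2.23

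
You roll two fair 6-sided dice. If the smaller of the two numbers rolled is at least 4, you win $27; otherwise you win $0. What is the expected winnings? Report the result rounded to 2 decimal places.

$6.75

E[payout] = (3/4)·0 + (1/4)·27 = 27/4
≈ $6.75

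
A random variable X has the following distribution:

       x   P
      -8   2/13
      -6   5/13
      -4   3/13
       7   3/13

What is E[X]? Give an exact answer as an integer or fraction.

E[X] = (2/13)·(-8) + (5/13)·(-6) + (3/13)·(-4) + (3/13)·7
     = -37/13

-37/13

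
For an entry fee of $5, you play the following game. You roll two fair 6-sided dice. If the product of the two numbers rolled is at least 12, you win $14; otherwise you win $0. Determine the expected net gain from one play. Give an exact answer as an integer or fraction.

29/18 dollars

E[payout] = (19/36)·0 + (17/36)·14 = 119/18
Expected profit = 119/18 − 5 = 29/18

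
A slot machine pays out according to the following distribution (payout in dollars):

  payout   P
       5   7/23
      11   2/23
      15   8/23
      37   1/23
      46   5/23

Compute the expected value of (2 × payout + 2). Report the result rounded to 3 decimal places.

40.609

E[2x+2] = (7/23)·12 + (2/23)·24 + (8/23)·32 + (1/23)·76 + (5/23)·94
     = 934/23 ≈ 40.609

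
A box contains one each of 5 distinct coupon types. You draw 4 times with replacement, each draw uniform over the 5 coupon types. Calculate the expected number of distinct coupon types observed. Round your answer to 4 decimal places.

2.9520

Let Xⱼ=1 if type j appears at least once. P(Xⱼ=1) = 1 − ((5−1)/5)^4 = 369/625.
E[#distinct] = 5·369/625 = 369/125.
≈ 2.9520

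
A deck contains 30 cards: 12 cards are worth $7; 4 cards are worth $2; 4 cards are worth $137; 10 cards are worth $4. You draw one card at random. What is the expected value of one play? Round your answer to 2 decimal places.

$22.67

E[payout] = (12/30)·7 + (4/30)·2 + (4/30)·137 + (10/30)·4 = 68/3
≈ $22.67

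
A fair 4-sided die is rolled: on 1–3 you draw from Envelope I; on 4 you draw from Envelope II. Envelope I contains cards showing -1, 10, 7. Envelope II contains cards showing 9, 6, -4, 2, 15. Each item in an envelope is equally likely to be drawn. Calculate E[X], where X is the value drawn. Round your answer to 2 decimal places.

5.40

E[X | Envelope I] = (-1 + 10 + 7)/3 = 16/3
E[X | Envelope II] = (9 + 6 − 4 + 2 + 15)/5 = 28/5
E[X] = (3/4)·16/3 + (1/4)·28/5 = 27/5 ≈ 5.40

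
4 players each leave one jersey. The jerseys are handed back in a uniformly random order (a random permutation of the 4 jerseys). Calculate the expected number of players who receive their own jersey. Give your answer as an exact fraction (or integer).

Let Xᵢ = 1 if person i gets their own jersey. For each i, P(Xᵢ=1) = 1/4.
By linearity of expectation, E[X₁+…+X_4] = 4·(1/4) = 1.

1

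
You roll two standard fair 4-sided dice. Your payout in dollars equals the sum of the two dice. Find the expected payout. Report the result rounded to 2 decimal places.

$5.00

Distribution of the sum of the two dice: 2 w.p. 1/16, 3 w.p. 1/8, 4 w.p. 3/16, 5 w.p. 1/4, 6 w.p. 3/16, 7 w.p. 1/8, …
E[payout] = (1/16)·2 + (1/8)·3 + (3/16)·4 + (1/4)·5 + (3/16)·6 + (1/8)·7 + (1/16)·8 = 5
≈ $5.00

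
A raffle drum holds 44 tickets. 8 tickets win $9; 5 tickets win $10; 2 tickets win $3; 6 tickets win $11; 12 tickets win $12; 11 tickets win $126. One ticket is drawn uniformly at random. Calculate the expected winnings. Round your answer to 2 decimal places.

E[payout] = (8/44)·9 + (5/44)·10 + (2/44)·3 + (6/44)·11 + (12/44)·12 + (11/44)·126 = 431/11
≈ $39.18

$39.18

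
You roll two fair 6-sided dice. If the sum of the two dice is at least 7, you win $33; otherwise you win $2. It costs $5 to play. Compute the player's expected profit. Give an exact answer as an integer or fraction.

E[payout] = (5/12)·2 + (7/12)·33 = 241/12
Expected profit = 241/12 − 5 = 181/12

181/12 dollars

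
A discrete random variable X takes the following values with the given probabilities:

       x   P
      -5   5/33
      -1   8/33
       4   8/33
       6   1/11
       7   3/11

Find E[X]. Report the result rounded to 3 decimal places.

2.424

E[X] = (5/33)·(-5) + (8/33)·(-1) + (8/33)·4 + (1/11)·6 + (3/11)·7
     = 80/33 ≈ 2.424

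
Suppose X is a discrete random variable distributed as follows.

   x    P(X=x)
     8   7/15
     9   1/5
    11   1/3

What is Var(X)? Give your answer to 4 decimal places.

E[X] = (7/15)·8 + (1/5)·9 + (1/3)·11 = 46/5
E[X²] = (7/15)·64 + (1/5)·81 + (1/3)·121 = 432/5
Var(X) = 432/5 − (46/5)² = 44/25 ≈ 1.7600

1.7600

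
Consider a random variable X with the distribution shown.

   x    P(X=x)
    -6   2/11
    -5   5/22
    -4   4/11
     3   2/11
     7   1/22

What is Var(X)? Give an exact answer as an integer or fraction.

1690/121

E[X] = (2/11)·(-6) + (5/22)·(-5) + (4/11)·(-4) + (2/11)·3 + (1/22)·7 = -31/11
E[X²] = (2/11)·36 + (5/22)·25 + (4/11)·16 + (2/11)·9 + (1/22)·49 = 241/11
Var(X) = 241/11 − (-31/11)² = 1690/121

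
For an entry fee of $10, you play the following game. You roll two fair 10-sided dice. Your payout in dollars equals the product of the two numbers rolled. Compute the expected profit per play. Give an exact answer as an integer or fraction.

81/4 dollars

Distribution of the product of the two numbers rolled: 1 w.p. 1/100, 2 w.p. 1/50, 3 w.p. 1/50, 4 w.p. 3/100, 5 w.p. 1/50, 6 w.p. 1/25, …
E[payout] = (1/100)·1 + (1/50)·2 + (1/50)·3 + (3/100)·4 + (1/50)·5 + (1/25)·6 + (1/50)·7 + (1/25)·8 + (3/100)·9 + (1/25)·10 + (1/25)·12 + (1/50)·14 + (1/50)·15 + (3/100)·16 + (1/25)·18 + (1/25)·20 + (1/50)·21 + (1/25)·24 + (1/100)·25 + (1/50)·27 + (1/50)·28 + (1/25)·30 + (1/50)·32 + (1/50)·35 + (3/100)·36 + (1/25)·40 + (1/50)·42 + (1/50)·45 + (1/50)·48 + (1/100)·49 + (1/50)·50 + (1/50)·54 + (1/50)·56 + (1/50)·60 + (1/50)·63 + (1/100)·64 + (1/50)·70 + (1/50)·72 + (1/50)·80 + (1/100)·81 + (1/50)·90 + (1/100)·100 = 121/4
Expected profit = 121/4 − 10 = 81/4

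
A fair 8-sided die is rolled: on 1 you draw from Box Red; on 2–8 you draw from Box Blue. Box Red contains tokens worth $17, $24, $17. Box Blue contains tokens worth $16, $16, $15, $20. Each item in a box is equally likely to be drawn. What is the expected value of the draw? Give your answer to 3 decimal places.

E[X | Box Red] = (17 + 24 + 17)/3 = 58/3
E[X | Box Blue] = (16 + 16 + 15 + 20)/4 = 67/4
E[X] = (1/8)·58/3 + (7/8)·67/4 = 1639/96 ≈ 17.073

$17.073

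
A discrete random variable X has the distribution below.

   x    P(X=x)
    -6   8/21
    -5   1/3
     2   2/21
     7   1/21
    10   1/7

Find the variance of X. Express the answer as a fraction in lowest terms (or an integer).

736/21

E[X] = (8/21)·(-6) + (1/3)·(-5) + (2/21)·2 + (1/21)·7 + (1/7)·10 = -2
E[X²] = (8/21)·36 + (1/3)·25 + (2/21)·4 + (1/21)·49 + (1/7)·100 = 820/21
Var(X) = 820/21 − (-2)² = 736/21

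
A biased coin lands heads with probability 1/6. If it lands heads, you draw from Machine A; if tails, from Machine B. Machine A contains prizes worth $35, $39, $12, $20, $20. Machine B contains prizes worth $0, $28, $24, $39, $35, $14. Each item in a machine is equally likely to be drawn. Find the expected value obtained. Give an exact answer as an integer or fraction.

1064/45 dollars

E[X | Machine A] = (35 + 39 + 12 + 20 + 20)/5 = 126/5
E[X | Machine B] = (0 + 28 + 24 + 39 + 35 + 14)/6 = 70/3
E[X] = (1/6)·126/5 + (5/6)·70/3 = 1064/45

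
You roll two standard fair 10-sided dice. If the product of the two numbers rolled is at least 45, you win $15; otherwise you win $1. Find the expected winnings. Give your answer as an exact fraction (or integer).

E[payout] = (37/50)·1 + (13/50)·15 = 116/25

116/25 dollars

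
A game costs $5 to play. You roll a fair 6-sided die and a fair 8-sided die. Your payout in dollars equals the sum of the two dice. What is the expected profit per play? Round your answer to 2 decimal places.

Distribution of the sum of the two dice: 2 w.p. 1/48, 3 w.p. 1/24, 4 w.p. 1/16, 5 w.p. 1/12, 6 w.p. 5/48, 7 w.p. 1/8, …
E[payout] = (1/48)·2 + (1/24)·3 + (1/16)·4 + (1/12)·5 + (5/48)·6 + (1/8)·7 + (1/8)·8 + (1/8)·9 + (5/48)·10 + (1/12)·11 + (1/16)·12 + (1/24)·13 + (1/48)·14 = 8
Expected profit = 8 − 5 = 3 ≈ $3.00

$3.00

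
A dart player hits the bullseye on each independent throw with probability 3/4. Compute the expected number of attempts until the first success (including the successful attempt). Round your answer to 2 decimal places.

1.33

For a geometric distribution, E[trials] = 1/p = 1/(3/4) = 4/3.
≈ 1.33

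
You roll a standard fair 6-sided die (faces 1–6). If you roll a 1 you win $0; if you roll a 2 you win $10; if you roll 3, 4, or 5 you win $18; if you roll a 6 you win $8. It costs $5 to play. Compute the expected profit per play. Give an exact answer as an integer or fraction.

$7

E[payout] = (1/6)·0 + (1/6)·8 + (1/6)·10 + (1/2)·18 = 12
Expected profit = 12 − 5 = 7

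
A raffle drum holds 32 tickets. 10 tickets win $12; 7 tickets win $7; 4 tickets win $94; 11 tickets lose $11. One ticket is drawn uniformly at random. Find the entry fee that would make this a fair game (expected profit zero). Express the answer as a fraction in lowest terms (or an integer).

53/4 dollars

E[payout] = (10/32)·12 + (7/32)·7 + (4/32)·94 + (11/32)·(-11) = 53/4
Fair fee = E[payout] = 53/4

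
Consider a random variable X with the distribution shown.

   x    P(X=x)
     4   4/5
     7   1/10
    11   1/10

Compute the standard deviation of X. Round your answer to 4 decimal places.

2.1909

E[X] = 5, E[X²] = 149/5
Var(X) = E[X²] − (E[X])² = 149/5 − 25 = 24/5
SD(X) = √(24/5) ≈ 2.1909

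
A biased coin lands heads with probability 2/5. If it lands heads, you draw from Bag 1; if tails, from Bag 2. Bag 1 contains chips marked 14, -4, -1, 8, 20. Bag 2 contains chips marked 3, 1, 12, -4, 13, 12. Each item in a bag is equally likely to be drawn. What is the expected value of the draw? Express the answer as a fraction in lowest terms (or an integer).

333/50

E[X | Bag 1] = (14 − 4 − 1 + 8 + 20)/5 = 37/5
E[X | Bag 2] = (3 + 1 + 12 − 4 + 13 + 12)/6 = 37/6
E[X] = (2/5)·37/5 + (3/5)·37/6 = 333/50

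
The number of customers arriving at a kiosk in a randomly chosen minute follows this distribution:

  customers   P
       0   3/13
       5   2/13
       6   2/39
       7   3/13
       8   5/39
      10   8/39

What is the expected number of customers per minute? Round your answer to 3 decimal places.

5.769

E[X] = (3/13)·0 + (2/13)·5 + (2/39)·6 + (3/13)·7 + (5/39)·8 + (8/39)·10
     = 75/13 ≈ 5.769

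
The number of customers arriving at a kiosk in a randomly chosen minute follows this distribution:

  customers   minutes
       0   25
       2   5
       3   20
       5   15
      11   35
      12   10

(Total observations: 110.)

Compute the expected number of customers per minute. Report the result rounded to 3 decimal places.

Total = 110, so P(customers=0) = 25/110, etc.
E[X] = (5/22)·0 + (1/22)·2 + (2/11)·3 + (3/22)·5 + (7/22)·11 + (1/11)·12
     = 65/11 ≈ 5.909

5.909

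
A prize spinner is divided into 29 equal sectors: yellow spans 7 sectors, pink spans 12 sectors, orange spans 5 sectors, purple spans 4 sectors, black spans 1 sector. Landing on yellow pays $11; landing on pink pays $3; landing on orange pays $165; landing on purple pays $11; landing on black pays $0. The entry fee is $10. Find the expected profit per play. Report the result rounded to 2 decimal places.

$23.86

E[payout] = (7/29)·11 + (12/29)·3 + (5/29)·165 + (4/29)·11 + (1/29)·0 = 982/29
Expected profit = 982/29 − 10 = 692/29 ≈ $23.86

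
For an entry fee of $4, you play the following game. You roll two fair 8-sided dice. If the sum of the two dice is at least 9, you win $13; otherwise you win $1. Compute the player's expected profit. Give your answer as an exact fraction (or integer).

E[payout] = (7/16)·1 + (9/16)·13 = 31/4
Expected profit = 31/4 − 4 = 15/4

15/4 dollars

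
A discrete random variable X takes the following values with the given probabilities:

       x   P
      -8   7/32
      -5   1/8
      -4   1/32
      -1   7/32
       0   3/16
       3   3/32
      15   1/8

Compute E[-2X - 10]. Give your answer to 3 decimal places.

E[-2x-10] = (7/32)·6 + (1/8)·0 + (1/32)·(-2) + (7/32)·(-8) + (3/16)·(-10) + (3/32)·(-16) + (1/8)·(-40)
     = -71/8 ≈ -8.875

-8.875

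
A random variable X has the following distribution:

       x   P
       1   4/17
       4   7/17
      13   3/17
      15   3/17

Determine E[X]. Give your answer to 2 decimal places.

E[X] = (4/17)·1 + (7/17)·4 + (3/17)·13 + (3/17)·15
     = 116/17 ≈ 6.82

6.82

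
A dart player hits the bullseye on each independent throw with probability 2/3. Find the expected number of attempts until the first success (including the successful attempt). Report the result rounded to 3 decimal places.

For a geometric distribution, E[trials] = 1/p = 1/(2/3) = 3/2.
≈ 1.500

1.500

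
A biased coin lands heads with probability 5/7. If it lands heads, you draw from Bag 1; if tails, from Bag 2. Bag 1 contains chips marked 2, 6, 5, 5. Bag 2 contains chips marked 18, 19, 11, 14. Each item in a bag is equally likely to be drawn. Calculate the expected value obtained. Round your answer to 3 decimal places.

E[X | Bag 1] = (2 + 6 + 5 + 5)/4 = 9/2
E[X | Bag 2] = (18 + 19 + 11 + 14)/4 = 31/2
E[X] = (5/7)·9/2 + (2/7)·31/2 = 107/14 ≈ 7.643

7.643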